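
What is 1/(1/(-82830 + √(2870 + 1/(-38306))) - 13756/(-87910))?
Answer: 39723627133255565855595/6215402740677144457627 + 1932042025*√4211293417014/12430805481354288915254 ≈ 6.3912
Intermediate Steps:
1/(1/(-82830 + √(2870 + 1/(-38306))) - 13756/(-87910)) = 1/(1/(-82830 + √(2870 - 1/38306)) - 13756*(-1/87910)) = 1/(1/(-82830 + √(109938219/38306)) + 6878/43955) = 1/(1/(-82830 + √4211293417014/38306) + 6878/43955) = 1/(6878/43955 + 1/(-82830 + √4211293417014/38306))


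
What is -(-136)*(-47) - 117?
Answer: -6509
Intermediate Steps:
-(-136)*(-47) - 117 = -136*47 - 117 = -6392 - 117 = -6509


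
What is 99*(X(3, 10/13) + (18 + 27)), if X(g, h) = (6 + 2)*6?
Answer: 9207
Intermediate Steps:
X(g, h) = 48 (X(g, h) = 8*6 = 48)
99*(X(3, 10/13) + (18 + 27)) = 99*(48 + (18 + 27)) = 99*(48 + 45) = 99*93 = 9207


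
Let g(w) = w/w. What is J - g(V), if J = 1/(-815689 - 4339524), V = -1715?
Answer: -5155214/5155213 ≈ -1.0000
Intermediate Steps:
g(w) = 1
J = -1/5155213 (J = 1/(-5155213) = -1/5155213 ≈ -1.9398e-7)
J - g(V) = -1/5155213 - 1*1 = -1/5155213 - 1 = -5155214/5155213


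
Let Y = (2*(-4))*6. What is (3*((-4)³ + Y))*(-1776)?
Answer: 596736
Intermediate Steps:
Y = -48 (Y = -8*6 = -48)
(3*((-4)³ + Y))*(-1776) = (3*((-4)³ - 48))*(-1776) = (3*(-64 - 48))*(-1776) = (3*(-112))*(-1776) = -336*(-1776) = 596736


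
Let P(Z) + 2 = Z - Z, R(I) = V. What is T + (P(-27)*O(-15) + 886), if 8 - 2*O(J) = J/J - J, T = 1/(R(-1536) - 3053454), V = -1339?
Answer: 2730984941/3054793 ≈ 894.00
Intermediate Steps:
R(I) = -1339
P(Z) = -2 (P(Z) = -2 + (Z - Z) = -2 + 0 = -2)
T = -1/3054793 (T = 1/(-1339 - 3053454) = 1/(-3054793) = -1/3054793 ≈ -3.2735e-7)
O(J) = 7/2 + J/2 (O(J) = 4 - (J/J - J)/2 = 4 - (1 - J)/2 = 4 + (-½ + J/2) = 7/2 + J/2)
T + (P(-27)*O(-15) + 886) = -1/3054793 + (-2*(7/2 + (½)*(-15)) + 886) = -1/3054793 + (-2*(7/2 - 15/2) + 886) = -1/3054793 + (-2*(-4) + 886) = -1/3054793 + (8 + 886) = -1/3054793 + 894 = 2730984941/3054793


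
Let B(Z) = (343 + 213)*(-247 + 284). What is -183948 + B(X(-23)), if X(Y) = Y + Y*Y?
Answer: -163376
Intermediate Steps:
X(Y) = Y + Y²
B(Z) = 20572 (B(Z) = 556*37 = 20572)
-183948 + B(X(-23)) = -183948 + 20572 = -163376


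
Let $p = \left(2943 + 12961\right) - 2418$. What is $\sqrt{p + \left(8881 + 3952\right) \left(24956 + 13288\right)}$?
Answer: $\sqrt{490798738} \approx 22154.0$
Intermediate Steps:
$p = 13486$ ($p = 15904 - 2418 = 13486$)
$\sqrt{p + \left(8881 + 3952\right) \left(24956 + 13288\right)} = \sqrt{13486 + \left(8881 + 3952\right) \left(24956 + 13288\right)} = \sqrt{13486 + 12833 \cdot 38244} = \sqrt{13486 + 490785252} = \sqrt{490798738}$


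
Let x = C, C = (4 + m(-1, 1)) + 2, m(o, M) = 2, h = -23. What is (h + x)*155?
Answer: -2325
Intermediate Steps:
C = 8 (C = (4 + 2) + 2 = 6 + 2 = 8)
x = 8
(h + x)*155 = (-23 + 8)*155 = -15*155 = -2325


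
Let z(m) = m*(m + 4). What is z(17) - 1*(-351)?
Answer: 708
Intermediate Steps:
z(m) = m*(4 + m)
z(17) - 1*(-351) = 17*(4 + 17) - 1*(-351) = 17*21 + 351 = 357 + 351 = 708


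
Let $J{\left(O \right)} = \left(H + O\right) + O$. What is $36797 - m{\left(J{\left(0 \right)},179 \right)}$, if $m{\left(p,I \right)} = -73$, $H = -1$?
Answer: $36870$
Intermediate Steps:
$J{\left(O \right)} = -1 + 2 O$ ($J{\left(O \right)} = \left(-1 + O\right) + O = -1 + 2 O$)
$36797 - m{\left(J{\left(0 \right)},179 \right)} = 36797 - -73 = 36797 + 73 = 36870$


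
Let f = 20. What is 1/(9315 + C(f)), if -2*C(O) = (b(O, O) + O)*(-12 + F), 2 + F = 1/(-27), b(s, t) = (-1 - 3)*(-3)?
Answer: 27/257569 ≈ 0.00010483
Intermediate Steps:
b(s, t) = 12 (b(s, t) = -4*(-3) = 12)
F = -55/27 (F = -2 + 1/(-27) = -2 - 1/27 = -55/27 ≈ -2.0370)
C(O) = 758/9 + 379*O/54 (C(O) = -(12 + O)*(-12 - 55/27)/2 = -(12 + O)*(-379)/(2*27) = -(-1516/9 - 379*O/27)/2 = 758/9 + 379*O/54)
1/(9315 + C(f)) = 1/(9315 + (758/9 + (379/54)*20)) = 1/(9315 + (758/9 + 3790/27)) = 1/(9315 + 6064/27) = 1/(257569/27) = 27/257569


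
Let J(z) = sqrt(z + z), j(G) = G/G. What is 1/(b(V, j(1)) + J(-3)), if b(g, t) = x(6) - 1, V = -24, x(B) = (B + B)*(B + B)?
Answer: 143/20455 - I*sqrt(6)/20455 ≈ 0.006991 - 0.00011975*I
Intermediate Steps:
x(B) = 4*B**2 (x(B) = (2*B)*(2*B) = 4*B**2)
j(G) = 1
J(z) = sqrt(2)*sqrt(z) (J(z) = sqrt(2*z) = sqrt(2)*sqrt(z))
b(g, t) = 143 (b(g, t) = 4*6**2 - 1 = 4*36 - 1 = 144 - 1 = 143)
1/(b(V, j(1)) + J(-3)) = 1/(143 + sqrt(2)*sqrt(-3)) = 1/(143 + sqrt(2)*(I*sqrt(3))) = 1/(143 + I*sqrt(6))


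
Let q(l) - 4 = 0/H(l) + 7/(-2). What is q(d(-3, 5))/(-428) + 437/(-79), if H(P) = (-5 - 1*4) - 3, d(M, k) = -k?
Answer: -374151/67624 ≈ -5.5328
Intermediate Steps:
H(P) = -12 (H(P) = (-5 - 4) - 3 = -9 - 3 = -12)
q(l) = ½ (q(l) = 4 + (0/(-12) + 7/(-2)) = 4 + (0*(-1/12) + 7*(-½)) = 4 + (0 - 7/2) = 4 - 7/2 = ½)
q(d(-3, 5))/(-428) + 437/(-79) = (½)/(-428) + 437/(-79) = (½)*(-1/428) + 437*(-1/79) = -1/856 - 437/79 = -374151/67624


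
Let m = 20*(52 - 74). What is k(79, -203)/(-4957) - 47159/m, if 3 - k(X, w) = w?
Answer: 233676523/2181080 ≈ 107.14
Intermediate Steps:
k(X, w) = 3 - w
m = -440 (m = 20*(-22) = -440)
k(79, -203)/(-4957) - 47159/m = (3 - 1*(-203))/(-4957) - 47159/(-440) = (3 + 203)*(-1/4957) - 47159*(-1/440) = 206*(-1/4957) + 47159/440 = -206/4957 + 47159/440 = 233676523/2181080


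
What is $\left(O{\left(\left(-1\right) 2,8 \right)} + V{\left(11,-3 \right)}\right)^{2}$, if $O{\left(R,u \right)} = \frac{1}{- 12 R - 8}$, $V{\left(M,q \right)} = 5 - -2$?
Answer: $\frac{12769}{256} \approx 49.879$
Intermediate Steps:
$V{\left(M,q \right)} = 7$ ($V{\left(M,q \right)} = 5 + 2 = 7$)
$O{\left(R,u \right)} = \frac{1}{-8 - 12 R}$
$\left(O{\left(\left(-1\right) 2,8 \right)} + V{\left(11,-3 \right)}\right)^{2} = \left(- \frac{1}{8 + 12 \left(\left(-1\right) 2\right)} + 7\right)^{2} = \left(- \frac{1}{8 + 12 \left(-2\right)} + 7\right)^{2} = \left(- \frac{1}{8 - 24} + 7\right)^{2} = \left(- \frac{1}{-16} + 7\right)^{2} = \left(\left(-1\right) \left(- \frac{1}{16}\right) + 7\right)^{2} = \left(\frac{1}{16} + 7\right)^{2} = \left(\frac{113}{16}\right)^{2} = \frac{12769}{256}$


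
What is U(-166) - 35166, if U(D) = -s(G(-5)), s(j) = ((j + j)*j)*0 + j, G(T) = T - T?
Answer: -35166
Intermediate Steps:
G(T) = 0
s(j) = j (s(j) = ((2*j)*j)*0 + j = (2*j²)*0 + j = 0 + j = j)
U(D) = 0 (U(D) = -1*0 = 0)
U(-166) - 35166 = 0 - 35166 = -35166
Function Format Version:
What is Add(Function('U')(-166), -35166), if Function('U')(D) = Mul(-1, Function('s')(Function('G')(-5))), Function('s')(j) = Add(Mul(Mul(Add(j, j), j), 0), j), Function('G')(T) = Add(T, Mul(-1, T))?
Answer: -35166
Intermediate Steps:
Function('G')(T) = 0
Function('s')(j) = j (Function('s')(j) = Add(Mul(Mul(Mul(2, j), j), 0), j) = Add(Mul(Mul(2, Pow(j, 2)), 0), j) = Add(0, j) = j)
Function('U')(D) = 0 (Function('U')(D) = Mul(-1, 0) = 0)
Add(Function('U')(-166), -35166) = Add(0, -35166) = -35166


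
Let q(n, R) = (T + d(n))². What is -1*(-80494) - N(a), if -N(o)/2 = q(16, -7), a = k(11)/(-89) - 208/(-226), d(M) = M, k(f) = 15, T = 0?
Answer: 81006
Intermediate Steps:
q(n, R) = n² (q(n, R) = (0 + n)² = n²)
a = 7561/10057 (a = 15/(-89) - 208/(-226) = 15*(-1/89) - 208*(-1/226) = -15/89 + 104/113 = 7561/10057 ≈ 0.75181)
N(o) = -512 (N(o) = -2*16² = -2*256 = -512)
-1*(-80494) - N(a) = -1*(-80494) - 1*(-512) = 80494 + 512 = 81006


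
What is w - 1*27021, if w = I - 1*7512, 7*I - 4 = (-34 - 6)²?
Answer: -240127/7 ≈ -34304.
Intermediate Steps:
I = 1604/7 (I = 4/7 + (-34 - 6)²/7 = 4/7 + (⅐)*(-40)² = 4/7 + (⅐)*1600 = 4/7 + 1600/7 = 1604/7 ≈ 229.14)
w = -50980/7 (w = 1604/7 - 1*7512 = 1604/7 - 7512 = -50980/7 ≈ -7282.9)
w - 1*27021 = -50980/7 - 1*27021 = -50980/7 - 27021 = -240127/7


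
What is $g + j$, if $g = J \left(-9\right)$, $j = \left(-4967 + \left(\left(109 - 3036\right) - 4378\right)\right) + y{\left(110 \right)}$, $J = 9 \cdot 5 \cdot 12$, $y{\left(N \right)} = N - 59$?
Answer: $-17081$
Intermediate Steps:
$y{\left(N \right)} = -59 + N$ ($y{\left(N \right)} = N - 59 = -59 + N$)
$J = 540$ ($J = 45 \cdot 12 = 540$)
$j = -12221$ ($j = \left(-4967 + \left(\left(109 - 3036\right) - 4378\right)\right) + \left(-59 + 110\right) = \left(-4967 - 7305\right) + 51 = -12272 + 51 = -12221$)
$g = -4860$ ($g = 540 \left(-9\right) = -4860$)
$g + j = -4860 - 12221 = -17081$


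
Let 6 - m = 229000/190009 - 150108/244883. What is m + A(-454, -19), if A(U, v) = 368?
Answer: 17374653920150/46529973947 ≈ 373.41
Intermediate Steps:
m = 251623507654/46529973947 (m = 6 - (229000/190009 - 150108/244883) = 6 - 1*27556336028/46529973947 = 6 - 27556336028/46529973947 = 251623507654/46529973947 ≈ 5.4078)
m + A(-454, -19) = 251623507654/46529973947 + 368 = 17374653920150/46529973947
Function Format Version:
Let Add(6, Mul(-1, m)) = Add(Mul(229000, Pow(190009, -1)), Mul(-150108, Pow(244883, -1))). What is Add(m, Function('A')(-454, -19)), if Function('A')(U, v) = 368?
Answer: Rational(17374653920150, 46529973947) ≈ 373.41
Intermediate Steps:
m = Rational(251623507654, 46529973947) (m = Add(6, Mul(-1, Add(Mul(229000, Pow(190009, -1)), Mul(-150108, Pow(244883, -1))))) = Add(6, Mul(-1, Add(Mul(229000, Rational(1, 190009)), Mul(-150108, Rational(1, 244883))))) = Add(6, Mul(-1, Add(Rational(229000, 190009), Rational(-150108, 244883)))) = Add(6, Mul(-1, Rational(27556336028, 46529973947))) = Add(6, Rational(-27556336028, 46529973947)) = Rational(251623507654, 46529973947) ≈ 5.4078)
Add(m, Function('A')(-454, -19)) = Add(Rational(251623507654, 46529973947), 368) = Rational(17374653920150, 46529973947)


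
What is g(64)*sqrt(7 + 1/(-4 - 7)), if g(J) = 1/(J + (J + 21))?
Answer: 2*sqrt(209)/1639 ≈ 0.017641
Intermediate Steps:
g(J) = 1/(21 + 2*J) (g(J) = 1/(J + (21 + J)) = 1/(21 + 2*J))
g(64)*sqrt(7 + 1/(-4 - 7)) = sqrt(7 + 1/(-4 - 7))/(21 + 2*64) = sqrt(7 + 1/(-11))/(21 + 128) = sqrt(7 - 1/11)/149 = sqrt(76/11)/149 = (2*sqrt(209)/11)/149 = 2*sqrt(209)/1639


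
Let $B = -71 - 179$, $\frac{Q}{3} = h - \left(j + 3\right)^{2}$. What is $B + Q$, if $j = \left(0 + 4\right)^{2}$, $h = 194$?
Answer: $-751$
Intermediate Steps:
$j = 16$ ($j = 4^{2} = 16$)
$Q = -501$ ($Q = 3 \left(194 - \left(16 + 3\right)^{2}\right) = 3 \left(194 - 19^{2}\right) = 3 \left(194 - 361\right) = 3 \left(-167\right) = -501$)
$B = -250$
$B + Q = -250 - 501 = -751$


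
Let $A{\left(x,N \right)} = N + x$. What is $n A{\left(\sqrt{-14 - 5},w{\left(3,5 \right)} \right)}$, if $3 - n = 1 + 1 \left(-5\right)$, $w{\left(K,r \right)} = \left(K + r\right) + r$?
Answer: $91 + 7 i \sqrt{19} \approx 91.0 + 30.512 i$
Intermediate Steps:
$w{\left(K,r \right)} = K + 2 r$
$n = 7$ ($n = 3 - \left(1 + 1 \left(-5\right)\right) = 3 - \left(1 - 5\right) = 3 - -4 = 3 + 4 = 7$)
$n A{\left(\sqrt{-14 - 5},w{\left(3,5 \right)} \right)} = 7 \left(\left(3 + 2 \cdot 5\right) + \sqrt{-14 - 5}\right) = 7 \left(\left(3 + 10\right) + \sqrt{-19}\right) = 7 \left(13 + i \sqrt{19}\right) = 91 + 7 i \sqrt{19}$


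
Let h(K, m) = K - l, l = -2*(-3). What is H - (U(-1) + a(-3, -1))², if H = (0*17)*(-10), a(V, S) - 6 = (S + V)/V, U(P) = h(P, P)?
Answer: -⅑ ≈ -0.11111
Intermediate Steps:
l = 6
h(K, m) = -6 + K (h(K, m) = K - 1*6 = K - 6 = -6 + K)
U(P) = -6 + P
a(V, S) = 6 + (S + V)/V
H = 0 (H = 0*(-10) = 0)
H - (U(-1) + a(-3, -1))² = 0 - ((-6 - 1) + (7 - 1/(-3)))² = 0 - (-7 + (7 - 1*(-⅓)))² = 0 - (-7 + (7 + ⅓))² = 0 - (-7 + 22/3)² = 0 - (⅓)² = 0 - 1*⅑ = 0 - ⅑ = -⅑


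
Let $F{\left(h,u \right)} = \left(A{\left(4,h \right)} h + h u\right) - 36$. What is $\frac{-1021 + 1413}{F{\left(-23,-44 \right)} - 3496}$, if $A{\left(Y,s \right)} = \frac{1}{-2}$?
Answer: $- \frac{784}{5017} \approx -0.15627$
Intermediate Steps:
$A{\left(Y,s \right)} = - \frac{1}{2}$
$F{\left(h,u \right)} = -36 - \frac{h}{2} + h u$ ($F{\left(h,u \right)} = \left(- \frac{h}{2} + h u\right) - 36 = -36 - \frac{h}{2} + h u$)
$\frac{-1021 + 1413}{F{\left(-23,-44 \right)} - 3496} = \frac{-1021 + 1413}{\left(-36 - - \frac{23}{2} - -1012\right) - 3496} = \frac{392}{\left(-36 + \frac{23}{2} + 1012\right) - 3496} = \frac{392}{\frac{1975}{2} - 3496} = \frac{392}{- \frac{5017}{2}} = 392 \left(- \frac{2}{5017}\right) = - \frac{784}{5017}$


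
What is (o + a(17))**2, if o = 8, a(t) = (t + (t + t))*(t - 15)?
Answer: 12100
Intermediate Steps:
a(t) = 3*t*(-15 + t) (a(t) = (t + 2*t)*(-15 + t) = (3*t)*(-15 + t) = 3*t*(-15 + t))
(o + a(17))**2 = (8 + 3*17*(-15 + 17))**2 = (8 + 3*17*2)**2 = (8 + 102)**2 = 110**2 = 12100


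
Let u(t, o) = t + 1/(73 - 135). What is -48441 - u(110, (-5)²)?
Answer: -3010161/62 ≈ -48551.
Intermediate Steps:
u(t, o) = -1/62 + t (u(t, o) = t + 1/(-62) = t - 1/62 = -1/62 + t)
-48441 - u(110, (-5)²) = -48441 - (-1/62 + 110) = -48441 - 1*6819/62 = -48441 - 6819/62 = -3010161/62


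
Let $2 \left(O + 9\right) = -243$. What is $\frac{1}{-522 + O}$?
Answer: $- \frac{2}{1305} \approx -0.0015326$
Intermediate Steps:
$O = - \frac{261}{2}$ ($O = -9 + \frac{1}{2} \left(-243\right) = -9 - \frac{243}{2} = - \frac{261}{2} \approx -130.5$)
$\frac{1}{-522 + O} = \frac{1}{-522 - \frac{261}{2}} = \frac{1}{- \frac{1305}{2}} = - \frac{2}{1305}$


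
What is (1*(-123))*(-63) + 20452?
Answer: 28201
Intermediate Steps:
(1*(-123))*(-63) + 20452 = -123*(-63) + 20452 = 7749 + 20452 = 28201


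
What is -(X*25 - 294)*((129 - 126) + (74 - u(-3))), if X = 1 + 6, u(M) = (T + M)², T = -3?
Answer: 4879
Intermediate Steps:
u(M) = (-3 + M)²
X = 7
-(X*25 - 294)*((129 - 126) + (74 - u(-3))) = -(7*25 - 294)*((129 - 126) + (74 - (-3 - 3)²)) = -(175 - 294)*(3 + (74 - 1*(-6)²)) = -(-119)*(3 + (74 - 1*36)) = -(-119)*(3 + (74 - 36)) = -(-119)*(3 + 38) = -(-119)*41 = -1*(-4879) = 4879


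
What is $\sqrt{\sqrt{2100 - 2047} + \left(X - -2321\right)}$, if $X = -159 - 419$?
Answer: $\sqrt{1743 + \sqrt{53}} \approx 41.836$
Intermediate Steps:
$X = -578$ ($X = -159 - 419 = -578$)
$\sqrt{\sqrt{2100 - 2047} + \left(X - -2321\right)} = \sqrt{\sqrt{2100 - 2047} - -1743} = \sqrt{\sqrt{53} + \left(-578 + 2321\right)} = \sqrt{\sqrt{53} + 1743} = \sqrt{1743 + \sqrt{53}}$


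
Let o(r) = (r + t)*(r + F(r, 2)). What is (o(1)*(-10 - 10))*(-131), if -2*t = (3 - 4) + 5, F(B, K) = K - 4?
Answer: 2620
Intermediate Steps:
F(B, K) = -4 + K
t = -2 (t = -((3 - 4) + 5)/2 = -(-1 + 5)/2 = -½*4 = -2)
o(r) = (-2 + r)² (o(r) = (r - 2)*(r + (-4 + 2)) = (-2 + r)*(r - 2) = (-2 + r)*(-2 + r) = (-2 + r)²)
(o(1)*(-10 - 10))*(-131) = ((4 + 1² - 4*1)*(-10 - 10))*(-131) = ((4 + 1 - 4)*(-20))*(-131) = (1*(-20))*(-131) = -20*(-131) = 2620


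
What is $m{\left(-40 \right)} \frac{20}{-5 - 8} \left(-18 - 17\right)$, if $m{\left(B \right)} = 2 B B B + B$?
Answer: $- \frac{89628000}{13} \approx -6.8945 \cdot 10^{6}$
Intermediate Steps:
$m{\left(B \right)} = B + 2 B^{3}$ ($m{\left(B \right)} = 2 B^{2} B + B = 2 B^{3} + B = B + 2 B^{3}$)
$m{\left(-40 \right)} \frac{20}{-5 - 8} \left(-18 - 17\right) = \left(-40 + 2 \left(-40\right)^{3}\right) \frac{20}{-5 - 8} \left(-18 - 17\right) = \left(-40 + 2 \left(-64000\right)\right) \frac{20}{-13} \left(-35\right) = \left(-40 - 128000\right) 20 \left(- \frac{1}{13}\right) \left(-35\right) = - 128040 \left(\left(- \frac{20}{13}\right) \left(-35\right)\right) = \left(-128040\right) \frac{700}{13} = - \frac{89628000}{13}$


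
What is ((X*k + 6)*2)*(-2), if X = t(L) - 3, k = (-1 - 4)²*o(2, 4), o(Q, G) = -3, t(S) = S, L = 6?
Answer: 876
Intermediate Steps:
k = -75 (k = (-1 - 4)²*(-3) = (-5)²*(-3) = 25*(-3) = -75)
X = 3 (X = 6 - 3 = 3)
((X*k + 6)*2)*(-2) = ((3*(-75) + 6)*2)*(-2) = ((-225 + 6)*2)*(-2) = -219*2*(-2) = -438*(-2) = 876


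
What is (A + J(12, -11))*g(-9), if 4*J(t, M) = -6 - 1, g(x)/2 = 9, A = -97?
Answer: -3555/2 ≈ -1777.5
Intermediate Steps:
g(x) = 18 (g(x) = 2*9 = 18)
J(t, M) = -7/4 (J(t, M) = (-6 - 1)/4 = (¼)*(-7) = -7/4)
(A + J(12, -11))*g(-9) = (-97 - 7/4)*18 = -395/4*18 = -3555/2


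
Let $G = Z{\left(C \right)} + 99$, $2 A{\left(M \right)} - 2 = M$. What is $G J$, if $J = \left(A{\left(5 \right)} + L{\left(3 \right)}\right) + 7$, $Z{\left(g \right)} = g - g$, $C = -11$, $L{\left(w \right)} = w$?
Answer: $\frac{2673}{2} \approx 1336.5$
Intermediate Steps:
$A{\left(M \right)} = 1 + \frac{M}{2}$
$Z{\left(g \right)} = 0$
$G = 99$ ($G = 0 + 99 = 99$)
$J = \frac{27}{2}$ ($J = \left(\left(1 + \frac{1}{2} \cdot 5\right) + 3\right) + 7 = \left(\left(1 + \frac{5}{2}\right) + 3\right) + 7 = \left(\frac{7}{2} + 3\right) + 7 = \frac{13}{2} + 7 = \frac{27}{2} \approx 13.5$)
$G J = 99 \cdot \frac{27}{2} = \frac{2673}{2}$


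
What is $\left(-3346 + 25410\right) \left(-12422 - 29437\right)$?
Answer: $-923576976$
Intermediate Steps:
$\left(-3346 + 25410\right) \left(-12422 - 29437\right) = 22064 \left(-41859\right) = -923576976$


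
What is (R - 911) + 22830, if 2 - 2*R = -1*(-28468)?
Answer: 7686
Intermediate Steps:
R = -14233 (R = 1 - (-1)*(-28468)/2 = 1 - ½*28468 = 1 - 14234 = -14233)
(R - 911) + 22830 = (-14233 - 911) + 22830 = -15144 + 22830 = 7686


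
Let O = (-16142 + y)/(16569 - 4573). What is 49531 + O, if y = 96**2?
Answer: 297083475/5998 ≈ 49530.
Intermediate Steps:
y = 9216
O = -3463/5998 (O = (-16142 + 9216)/(16569 - 4573) = -6926/11996 = -6926*1/11996 = -3463/5998 ≈ -0.57736)
49531 + O = 49531 - 3463/5998 = 297083475/5998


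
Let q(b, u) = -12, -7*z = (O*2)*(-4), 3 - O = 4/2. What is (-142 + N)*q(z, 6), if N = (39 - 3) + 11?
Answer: 1140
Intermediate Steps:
O = 1 (O = 3 - 4/2 = 3 - 1*2 = 3 - 2 = 1)
z = 8/7 (z = -1*2*(-4)/7 = -2*(-4)/7 = -⅐*(-8) = 8/7 ≈ 1.1429)
N = 47 (N = 36 + 11 = 47)
(-142 + N)*q(z, 6) = (-142 + 47)*(-12) = -95*(-12) = 1140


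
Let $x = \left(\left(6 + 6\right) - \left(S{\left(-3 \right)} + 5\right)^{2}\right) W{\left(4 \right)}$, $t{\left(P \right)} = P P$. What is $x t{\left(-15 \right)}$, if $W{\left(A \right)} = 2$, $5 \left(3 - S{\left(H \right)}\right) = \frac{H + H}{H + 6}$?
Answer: $-26352$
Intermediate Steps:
$S{\left(H \right)} = 3 - \frac{2 H}{5 \left(6 + H\right)}$ ($S{\left(H \right)} = 3 - \frac{\left(H + H\right) \frac{1}{H + 6}}{5} = 3 - \frac{2 H \frac{1}{6 + H}}{5} = 3 - \frac{2 H}{5 \left(6 + H\right)}$)
$t{\left(P \right)} = P^{2}$
$x = - \frac{2928}{25}$ ($x = \left(\left(6 + 6\right) - \left(\frac{90 + 13 \left(-3\right)}{5 \left(6 - 3\right)} + 5\right)^{2}\right) 2 = \left(12 - \left(\frac{90 - 39}{5 \cdot 3} + 5\right)^{2}\right) 2 = \left(12 - \left(\frac{1}{5} \cdot \frac{1}{3} \cdot 51 + 5\right)^{2}\right) 2 = \left(12 - \left(\frac{17}{5} + 5\right)^{2}\right) 2 = \left(12 - \left(\frac{42}{5}\right)^{2}\right) 2 = \left(12 - \frac{1764}{25}\right) 2 = \left(- \frac{1464}{25}\right) 2 = - \frac{2928}{25} \approx -117.12$)
$x t{\left(-15 \right)} = - \frac{2928 \left(-15\right)^{2}}{25} = \left(- \frac{2928}{25}\right) 225 = -26352$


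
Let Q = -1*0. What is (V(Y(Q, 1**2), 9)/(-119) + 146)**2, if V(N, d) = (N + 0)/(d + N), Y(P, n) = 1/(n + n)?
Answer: 108969311025/5112121 ≈ 21316.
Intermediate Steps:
Q = 0
Y(P, n) = 1/(2*n)
V(N, d) = N/(N + d)
(V(Y(Q, 1**2), 9)/(-119) + 146)**2 = (((1/(2*(1**2)))/(1/(2*(1**2)) + 9))/(-119) + 146)**2 = ((((1/2)/1)/((1/2)/1 + 9))*(-1/119) + 146)**2 = ((((1/2)*1)/((1/2)*1 + 9))*(-1/119) + 146)**2 = ((1/(2*(1/2 + 9)))*(-1/119) + 146)**2 = ((1/(2*(19/2)))*(-1/119) + 146)**2 = (((1/2)*(2/19))*(-1/119) + 146)**2 = ((1/19)*(-1/119) + 146)**2 = (-1/2261 + 146)**2 = (330105/2261)**2 = 108969311025/5112121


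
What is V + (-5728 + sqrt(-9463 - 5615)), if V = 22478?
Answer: 16750 + I*sqrt(15078) ≈ 16750.0 + 122.79*I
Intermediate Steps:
V + (-5728 + sqrt(-9463 - 5615)) = 22478 + (-5728 + sqrt(-9463 - 5615)) = 22478 + (-5728 + sqrt(-15078)) = 22478 + (-5728 + I*sqrt(15078)) = 16750 + I*sqrt(15078)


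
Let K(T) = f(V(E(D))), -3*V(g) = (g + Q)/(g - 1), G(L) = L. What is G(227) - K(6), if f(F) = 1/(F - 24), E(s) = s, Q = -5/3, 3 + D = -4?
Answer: 199115/877 ≈ 227.04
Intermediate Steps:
D = -7 (D = -3 - 4 = -7)
Q = -5/3 (Q = -5*⅓ = -5/3 ≈ -1.6667)
V(g) = -(-5/3 + g)/(3*(-1 + g)) (V(g) = -(g - 5/3)/(3*(g - 1)) = -(-5/3 + g)/(3*(-1 + g)))
f(F) = 1/(-24 + F)
K(T) = -36/877 (K(T) = 1/(-24 + (5 - 3*(-7))/(9*(-1 - 7))) = 1/(-24 + (⅑)*(5 + 21)/(-8)) = 1/(-24 + (⅑)*(-⅛)*26) = 1/(-24 - 13/36) = 1/(-877/36) = -36/877)
G(227) - K(6) = 227 - 1*(-36/877) = 227 + 36/877 = 199115/877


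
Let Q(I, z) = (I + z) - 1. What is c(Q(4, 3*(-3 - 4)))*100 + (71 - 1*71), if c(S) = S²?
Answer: 32400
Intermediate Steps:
Q(I, z) = -1 + I + z
c(Q(4, 3*(-3 - 4)))*100 + (71 - 1*71) = (-1 + 4 + 3*(-3 - 4))²*100 + (71 - 1*71) = (-1 + 4 + 3*(-7))²*100 + (71 - 71) = (-1 + 4 - 21)²*100 + 0 = (-18)²*100 + 0 = 324*100 + 0 = 32400 + 0 = 32400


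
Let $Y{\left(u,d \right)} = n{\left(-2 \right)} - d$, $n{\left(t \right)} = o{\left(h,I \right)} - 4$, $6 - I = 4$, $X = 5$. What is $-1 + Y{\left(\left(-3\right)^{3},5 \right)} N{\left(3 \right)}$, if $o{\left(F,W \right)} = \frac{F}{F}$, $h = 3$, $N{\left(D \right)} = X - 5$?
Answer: $-1$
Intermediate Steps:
$N{\left(D \right)} = 0$ ($N{\left(D \right)} = 5 - 5 = 0$)
$I = 2$ ($I = 6 - 4 = 2$)
$o{\left(F,W \right)} = 1$
$n{\left(t \right)} = -3$ ($n{\left(t \right)} = 1 - 4 = -3$)
$Y{\left(u,d \right)} = -3 - d$
$-1 + Y{\left(\left(-3\right)^{3},5 \right)} N{\left(3 \right)} = -1 + \left(-3 - 5\right) 0 = -1 - 0 = -1 + 0 = -1$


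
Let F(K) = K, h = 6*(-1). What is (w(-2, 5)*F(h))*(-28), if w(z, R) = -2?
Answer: -336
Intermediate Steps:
h = -6
(w(-2, 5)*F(h))*(-28) = -2*(-6)*(-28) = 12*(-28) = -336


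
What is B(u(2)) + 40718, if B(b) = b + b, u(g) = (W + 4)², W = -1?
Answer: 40736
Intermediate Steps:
u(g) = 9 (u(g) = (-1 + 4)² = 3² = 9)
B(b) = 2*b
B(u(2)) + 40718 = 2*9 + 40718 = 18 + 40718 = 40736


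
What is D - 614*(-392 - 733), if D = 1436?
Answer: 692186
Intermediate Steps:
D - 614*(-392 - 733) = 1436 - 614*(-392 - 733) = 1436 - 614*(-1125) = 1436 + 690750 = 692186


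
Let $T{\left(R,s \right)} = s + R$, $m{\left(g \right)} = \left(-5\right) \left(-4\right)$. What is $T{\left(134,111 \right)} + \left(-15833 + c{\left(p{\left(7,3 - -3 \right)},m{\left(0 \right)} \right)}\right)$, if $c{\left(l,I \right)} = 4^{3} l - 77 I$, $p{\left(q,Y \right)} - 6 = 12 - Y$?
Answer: $-16360$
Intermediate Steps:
$m{\left(g \right)} = 20$
$T{\left(R,s \right)} = R + s$
$p{\left(q,Y \right)} = 18 - Y$ ($p{\left(q,Y \right)} = 6 - \left(-12 + Y\right) = 18 - Y$)
$c{\left(l,I \right)} = - 77 I + 64 l$ ($c{\left(l,I \right)} = 64 l - 77 I = - 77 I + 64 l$)
$T{\left(134,111 \right)} + \left(-15833 + c{\left(p{\left(7,3 - -3 \right)},m{\left(0 \right)} \right)}\right) = \left(134 + 111\right) - \left(17373 - 64 \left(18 - \left(3 - -3\right)\right)\right) = 245 - \left(17373 - 64 \left(18 - \left(3 + 3\right)\right)\right) = 245 - \left(17373 - 64 \left(18 - 6\right)\right) = 245 + \left(-15833 + \left(-1540 + 64 \cdot 12\right)\right) = 245 + \left(-15833 + \left(-1540 + 768\right)\right) = 245 - 16605 = -16360$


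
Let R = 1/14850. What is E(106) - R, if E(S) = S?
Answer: 1574099/14850 ≈ 106.00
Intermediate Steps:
R = 1/14850 ≈ 6.7340e-5
E(106) - R = 106 - 1*1/14850 = 106 - 1/14850 = 1574099/14850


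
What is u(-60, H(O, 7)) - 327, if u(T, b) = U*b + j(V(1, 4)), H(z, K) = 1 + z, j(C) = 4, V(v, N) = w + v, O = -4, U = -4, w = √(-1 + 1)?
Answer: -311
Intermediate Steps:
w = 0 (w = √0 = 0)
V(v, N) = v (V(v, N) = 0 + v = v)
u(T, b) = 4 - 4*b (u(T, b) = -4*b + 4 = 4 - 4*b)
u(-60, H(O, 7)) - 327 = (4 - 4*(1 - 4)) - 327 = (4 - 4*(-3)) - 327 = (4 + 12) - 327 = 16 - 327 = -311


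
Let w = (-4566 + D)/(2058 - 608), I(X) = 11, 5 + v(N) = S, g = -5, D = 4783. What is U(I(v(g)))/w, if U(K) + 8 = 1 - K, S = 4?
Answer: -26100/217 ≈ -120.28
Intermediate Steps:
v(N) = -1 (v(N) = -5 + 4 = -1)
U(K) = -7 - K (U(K) = -8 + (1 - K) = -7 - K)
w = 217/1450 (w = (-4566 + 4783)/(2058 - 608) = 217/1450 ≈ 0.14966)
U(I(v(g)))/w = (-7 - 1*11)/(217/1450) = (-7 - 11)*(1450/217) = -18*1450/217 = -26100/217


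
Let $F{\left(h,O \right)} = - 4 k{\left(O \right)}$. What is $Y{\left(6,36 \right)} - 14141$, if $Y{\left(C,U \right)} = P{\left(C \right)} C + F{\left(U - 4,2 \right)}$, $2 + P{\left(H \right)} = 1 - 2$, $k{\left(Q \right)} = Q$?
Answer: $-14167$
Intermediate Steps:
$P{\left(H \right)} = -3$ ($P{\left(H \right)} = -2 + \left(1 - 2\right) = -2 - 1 = -3$)
$F{\left(h,O \right)} = - 4 O$
$Y{\left(C,U \right)} = -8 - 3 C$ ($Y{\left(C,U \right)} = - 3 C - 8 = -8 - 3 C$)
$Y{\left(6,36 \right)} - 14141 = \left(-8 - 18\right) - 14141 = -26 - 14141 = -14167$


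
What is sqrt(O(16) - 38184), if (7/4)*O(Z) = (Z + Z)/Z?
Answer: 4*I*sqrt(116935)/7 ≈ 195.4*I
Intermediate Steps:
O(Z) = 8/7 (O(Z) = 4*((Z + Z)/Z)/7 = 4*((2*Z)/Z)/7 = (4/7)*2 = 8/7)
sqrt(O(16) - 38184) = sqrt(8/7 - 38184) = sqrt(-267280/7) = 4*I*sqrt(116935)/7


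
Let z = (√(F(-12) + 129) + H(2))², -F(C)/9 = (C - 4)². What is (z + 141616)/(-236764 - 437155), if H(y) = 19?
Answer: -139802/673919 - 190*I*√87/673919 ≈ -0.20745 - 0.0026297*I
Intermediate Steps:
F(C) = -9*(-4 + C)² (F(C) = -9*(C - 4)² = -9*(-4 + C)²)
z = (19 + 5*I*√87)² (z = (√(-9*(-4 - 12)² + 129) + 19)² = (√(-9*(-16)² + 129) + 19)² = (√(-9*256 + 129) + 19)² = (√(-2304 + 129) + 19)² = (√(-2175) + 19)² = (5*I*√87 + 19)² = (19 + 5*I*√87)² ≈ -1814.0 + 1772.2*I)
(z + 141616)/(-236764 - 437155) = ((-1814 + 190*I*√87) + 141616)/(-236764 - 437155) = (139802 + 190*I*√87)/(-673919) = (139802 + 190*I*√87)*(-1/673919) = -139802/673919 - 190*I*√87/673919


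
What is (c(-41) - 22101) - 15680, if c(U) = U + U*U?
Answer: -36141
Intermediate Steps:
c(U) = U + U**2
(c(-41) - 22101) - 15680 = (-41*(1 - 41) - 22101) - 15680 = (-41*(-40) - 22101) - 15680 = (1640 - 22101) - 15680 = -20461 - 15680 = -36141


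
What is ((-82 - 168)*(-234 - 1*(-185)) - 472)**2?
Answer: 138721284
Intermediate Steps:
((-82 - 168)*(-234 - 1*(-185)) - 472)**2 = (-250*(-234 + 185) - 472)**2 = (-250*(-49) - 472)**2 = (12250 - 472)**2 = 11778**2 = 138721284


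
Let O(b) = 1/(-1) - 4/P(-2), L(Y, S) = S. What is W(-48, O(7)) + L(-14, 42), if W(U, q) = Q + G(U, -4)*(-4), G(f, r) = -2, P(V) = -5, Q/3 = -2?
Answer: 44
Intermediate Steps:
Q = -6 (Q = 3*(-2) = -6)
O(b) = -⅕ (O(b) = 1/(-1) - 4/(-5) = 1*(-1) - 4*(-⅕) = -1 + ⅘ = -⅕)
W(U, q) = 2 (W(U, q) = -6 - 2*(-4) = -6 + 8 = 2)
W(-48, O(7)) + L(-14, 42) = 2 + 42 = 44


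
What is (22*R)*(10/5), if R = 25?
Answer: 1100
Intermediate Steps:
(22*R)*(10/5) = (22*25)*(10/5) = 550*(10*(⅕)) = 550*2 = 1100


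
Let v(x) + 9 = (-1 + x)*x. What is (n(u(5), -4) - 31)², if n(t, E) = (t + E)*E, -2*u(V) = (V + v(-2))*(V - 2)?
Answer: 9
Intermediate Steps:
v(x) = -9 + x*(-1 + x) (v(x) = -9 + (-1 + x)*x = -9 + x*(-1 + x))
u(V) = -(-3 + V)*(-2 + V)/2 (u(V) = -(V + (-9 + (-2)² - 1*(-2)))*(V - 2)/2 = -(V + (-9 + 4 + 2))*(-2 + V)/2 = -(V - 3)*(-2 + V)/2 = -(-3 + V)*(-2 + V)/2)
n(t, E) = E*(E + t) (n(t, E) = (E + t)*E = E*(E + t))
(n(u(5), -4) - 31)² = (-4*(-4 + (-3 - ½*5² + (5/2)*5)) - 31)² = (-4*(-4 + (-3 - ½*25 + 25/2)) - 31)² = (-4*(-4 + (-3 - 25/2 + 25/2)) - 31)² = (-4*(-4 - 3) - 31)² = (-4*(-7) - 31)² = (28 - 31)² = (-3)² = 9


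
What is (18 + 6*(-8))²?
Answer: 900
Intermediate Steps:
(18 + 6*(-8))² = (18 - 48)² = (-30)² = 900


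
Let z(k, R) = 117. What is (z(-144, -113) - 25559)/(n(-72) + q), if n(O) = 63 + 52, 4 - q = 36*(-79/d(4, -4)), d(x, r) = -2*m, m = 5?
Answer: 127210/827 ≈ 153.82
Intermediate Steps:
d(x, r) = -10 (d(x, r) = -2*5 = -10)
q = -1402/5 (q = 4 - 36*(-79/(-10)) = 4 - 36*(-79*(-1/10)) = 4 - 36*79/10 = 4 - 1*1422/5 = 4 - 1422/5 = -1402/5 ≈ -280.40)
n(O) = 115
(z(-144, -113) - 25559)/(n(-72) + q) = (117 - 25559)/(115 - 1402/5) = -25442/(-827/5) = -25442*(-5/827) = 127210/827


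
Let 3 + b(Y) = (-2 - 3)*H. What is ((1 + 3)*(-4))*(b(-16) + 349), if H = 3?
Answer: -5296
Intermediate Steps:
b(Y) = -18 (b(Y) = -3 + (-2 - 3)*3 = -3 - 5*3 = -3 - 15 = -18)
((1 + 3)*(-4))*(b(-16) + 349) = ((1 + 3)*(-4))*(-18 + 349) = (4*(-4))*331 = -16*331 = -5296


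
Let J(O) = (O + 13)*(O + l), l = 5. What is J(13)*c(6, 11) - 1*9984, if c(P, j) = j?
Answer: -4836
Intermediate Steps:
J(O) = (5 + O)*(13 + O) (J(O) = (O + 13)*(O + 5) = (13 + O)*(5 + O) = (5 + O)*(13 + O))
J(13)*c(6, 11) - 1*9984 = (65 + 13² + 18*13)*11 - 1*9984 = (65 + 169 + 234)*11 - 9984 = 468*11 - 9984 = 5148 - 9984 = -4836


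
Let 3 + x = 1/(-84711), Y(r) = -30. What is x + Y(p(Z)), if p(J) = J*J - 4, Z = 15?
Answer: -2795464/84711 ≈ -33.000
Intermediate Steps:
p(J) = -4 + J**2 (p(J) = J**2 - 4 = -4 + J**2)
x = -254134/84711 (x = -3 + 1/(-84711) = -3 - 1/84711 = -254134/84711 ≈ -3.0000)
x + Y(p(Z)) = -254134/84711 - 30 = -2795464/84711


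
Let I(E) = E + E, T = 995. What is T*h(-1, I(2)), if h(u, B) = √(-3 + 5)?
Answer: 995*√2 ≈ 1407.1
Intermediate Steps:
I(E) = 2*E
h(u, B) = √2
T*h(-1, I(2)) = 995*√2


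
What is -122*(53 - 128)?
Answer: 9150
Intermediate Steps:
-122*(53 - 128) = -122*(-75) = 9150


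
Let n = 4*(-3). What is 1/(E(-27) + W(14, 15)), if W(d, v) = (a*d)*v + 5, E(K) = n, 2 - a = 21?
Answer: -1/3997 ≈ -0.00025019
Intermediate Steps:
a = -19 (a = 2 - 1*21 = 2 - 21 = -19)
n = -12
E(K) = -12
W(d, v) = 5 - 19*d*v (W(d, v) = (-19*d)*v + 5 = -19*d*v + 5 = 5 - 19*d*v)
1/(E(-27) + W(14, 15)) = 1/(-12 + (5 - 19*14*15)) = 1/(-12 + (5 - 3990)) = 1/(-12 - 3985) = 1/(-3997) = -1/3997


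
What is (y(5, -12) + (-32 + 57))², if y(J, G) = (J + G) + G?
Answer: 36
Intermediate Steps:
y(J, G) = J + 2*G (y(J, G) = (G + J) + G = J + 2*G)
(y(5, -12) + (-32 + 57))² = ((5 + 2*(-12)) + (-32 + 57))² = ((5 - 24) + 25)² = (-19 + 25)² = 6² = 36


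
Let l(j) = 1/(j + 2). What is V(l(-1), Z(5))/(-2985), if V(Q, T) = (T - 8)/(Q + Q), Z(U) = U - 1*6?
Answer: 3/1990 ≈ 0.0015075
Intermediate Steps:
Z(U) = -6 + U (Z(U) = U - 6 = -6 + U)
l(j) = 1/(2 + j)
V(Q, T) = (-8 + T)/(2*Q) (V(Q, T) = (-8 + T)/((2*Q)) = (-8 + T)*(1/(2*Q)) = (-8 + T)/(2*Q))
V(l(-1), Z(5))/(-2985) = ((-8 + (-6 + 5))/(2*(1/(2 - 1))))/(-2985) = ((-8 - 1)/(2*(1/1)))*(-1/2985) = ((½)*(-9)/1)*(-1/2985) = ((½)*1*(-9))*(-1/2985) = -9/2*(-1/2985) = 3/1990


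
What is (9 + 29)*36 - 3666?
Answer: -2298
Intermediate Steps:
(9 + 29)*36 - 3666 = 38*36 - 3666 = 1368 - 3666 = -2298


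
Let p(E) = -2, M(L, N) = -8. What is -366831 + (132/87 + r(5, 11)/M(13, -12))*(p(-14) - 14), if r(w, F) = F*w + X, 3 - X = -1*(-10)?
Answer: -10636019/29 ≈ -3.6676e+5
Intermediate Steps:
X = -7 (X = 3 - (-1)*(-10) = 3 - 1*10 = 3 - 10 = -7)
r(w, F) = -7 + F*w (r(w, F) = F*w - 7 = -7 + F*w)
-366831 + (132/87 + r(5, 11)/M(13, -12))*(p(-14) - 14) = -366831 + (132/87 + (-7 + 11*5)/(-8))*(-2 - 14) = -366831 + (132*(1/87) + (-7 + 55)*(-⅛))*(-16) = -366831 + (44/29 + 48*(-⅛))*(-16) = -366831 + (44/29 - 6)*(-16) = -366831 - 130/29*(-16) = -366831 + 2080/29 = -10636019/29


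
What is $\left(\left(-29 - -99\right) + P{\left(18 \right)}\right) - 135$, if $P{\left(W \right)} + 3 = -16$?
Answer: $-84$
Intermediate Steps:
$P{\left(W \right)} = -19$ ($P{\left(W \right)} = -3 - 16 = -19$)
$\left(\left(-29 - -99\right) + P{\left(18 \right)}\right) - 135 = \left(\left(-29 - -99\right) - 19\right) - 135 = \left(\left(-29 + 99\right) - 19\right) - 135 = \left(70 - 19\right) - 135 = 51 - 135 = -84$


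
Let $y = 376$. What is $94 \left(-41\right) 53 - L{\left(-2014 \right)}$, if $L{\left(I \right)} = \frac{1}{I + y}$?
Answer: $- \frac{334581155}{1638} \approx -2.0426 \cdot 10^{5}$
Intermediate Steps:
$L{\left(I \right)} = \frac{1}{376 + I}$ ($L{\left(I \right)} = \frac{1}{I + 376} = \frac{1}{376 + I}$)
$94 \left(-41\right) 53 - L{\left(-2014 \right)} = 94 \left(-41\right) 53 - \frac{1}{376 - 2014} = \left(-3854\right) 53 - \frac{1}{-1638} = -204262 - - \frac{1}{1638} = -204262 + \frac{1}{1638} = - \frac{334581155}{1638}$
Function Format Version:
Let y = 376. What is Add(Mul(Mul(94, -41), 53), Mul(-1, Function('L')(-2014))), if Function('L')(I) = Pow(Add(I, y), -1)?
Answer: Rational(-334581155, 1638) ≈ -2.0426e+5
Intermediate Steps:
Function('L')(I) = Pow(Add(376, I), -1) (Function('L')(I) = Pow(Add(I, 376), -1) = Pow(Add(376, I), -1))
Add(Mul(Mul(94, -41), 53), Mul(-1, Function('L')(-2014))) = Add(Mul(Mul(94, -41), 53), Mul(-1, Pow(Add(376, -2014), -1))) = Add(Mul(-3854, 53), Mul(-1, Pow(-1638, -1))) = Add(-204262, Mul(-1, Rational(-1, 1638))) = Add(-204262, Rational(1, 1638)) = Rational(-334581155, 1638)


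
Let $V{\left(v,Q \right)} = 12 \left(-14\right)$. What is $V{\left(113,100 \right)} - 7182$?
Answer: $-7350$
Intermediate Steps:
$V{\left(v,Q \right)} = -168$
$V{\left(113,100 \right)} - 7182 = -168 - 7182 = -7350$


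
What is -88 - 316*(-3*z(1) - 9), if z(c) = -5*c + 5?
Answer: 2756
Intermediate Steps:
z(c) = 5 - 5*c
-88 - 316*(-3*z(1) - 9) = -88 - 316*(-3*(5 - 5*1) - 9) = -88 - 316*(-3*(5 - 5) - 9) = -88 - 316*(-3*0 - 9) = -88 - 316*(0 - 9) = -88 - 316*(-9) = -88 + 2844 = 2756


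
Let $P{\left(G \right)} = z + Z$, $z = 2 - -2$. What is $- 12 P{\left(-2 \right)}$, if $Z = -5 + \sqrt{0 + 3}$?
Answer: $12 - 12 \sqrt{3} \approx -8.7846$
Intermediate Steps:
$Z = -5 + \sqrt{3} \approx -3.2679$
$z = 4$ ($z = 2 + 2 = 4$)
$P{\left(G \right)} = -1 + \sqrt{3}$ ($P{\left(G \right)} = 4 - \left(5 - \sqrt{3}\right) = -1 + \sqrt{3}$)
$- 12 P{\left(-2 \right)} = - 12 \left(-1 + \sqrt{3}\right) = 12 - 12 \sqrt{3}$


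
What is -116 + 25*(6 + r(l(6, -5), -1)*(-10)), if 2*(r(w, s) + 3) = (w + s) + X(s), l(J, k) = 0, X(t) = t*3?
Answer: 1284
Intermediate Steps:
X(t) = 3*t
r(w, s) = -3 + w/2 + 2*s (r(w, s) = -3 + ((w + s) + 3*s)/2 = -3 + ((s + w) + 3*s)/2 = -3 + (w + 4*s)/2 = -3 + (w/2 + 2*s) = -3 + w/2 + 2*s)
-116 + 25*(6 + r(l(6, -5), -1)*(-10)) = -116 + 25*(6 + (-3 + (½)*0 + 2*(-1))*(-10)) = -116 + 25*(6 + (-3 + 0 - 2)*(-10)) = -116 + 25*(6 - 5*(-10)) = -116 + 25*(6 + 50) = -116 + 25*56 = -116 + 1400 = 1284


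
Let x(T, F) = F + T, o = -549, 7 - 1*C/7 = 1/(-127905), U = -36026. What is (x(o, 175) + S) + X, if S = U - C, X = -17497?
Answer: -6899963137/127905 ≈ -53946.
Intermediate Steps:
C = 6267352/127905 (C = 49 - 7/(-127905) = 49 - 7*(-1/127905) = 49 + 7/127905 = 6267352/127905 ≈ 49.000)
S = -4614172882/127905 (S = -36026 - 1*6267352/127905 = -36026 - 6267352/127905 = -4614172882/127905 ≈ -36075.)
(x(o, 175) + S) + X = ((175 - 549) - 4614172882/127905) - 17497 = (-374 - 4614172882/127905) - 17497 = -4662009352/127905 - 17497 = -6899963137/127905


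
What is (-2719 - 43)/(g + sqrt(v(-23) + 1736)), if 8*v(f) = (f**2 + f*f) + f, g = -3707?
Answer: 81909872/109919869 + 5524*sqrt(29846)/109919869 ≈ 0.75386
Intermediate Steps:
v(f) = f**2/4 + f/8 (v(f) = ((f**2 + f*f) + f)/8 = ((f**2 + f**2) + f)/8 = (2*f**2 + f)/8 = (f + 2*f**2)/8 = f**2/4 + f/8)
(-2719 - 43)/(g + sqrt(v(-23) + 1736)) = (-2719 - 43)/(-3707 + sqrt((1/8)*(-23)*(1 + 2*(-23)) + 1736)) = -2762/(-3707 + sqrt((1/8)*(-23)*(1 - 46) + 1736)) = -2762/(-3707 + sqrt((1/8)*(-23)*(-45) + 1736)) = -2762/(-3707 + sqrt(1035/8 + 1736)) = -2762/(-3707 + sqrt(14923/8)) = -2762/(-3707 + sqrt(29846)/4)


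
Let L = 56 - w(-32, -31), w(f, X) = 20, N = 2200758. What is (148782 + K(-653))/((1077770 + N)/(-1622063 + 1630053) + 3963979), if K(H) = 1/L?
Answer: 21397831235/570158473284 ≈ 0.037530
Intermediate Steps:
L = 36 (L = 56 - 1*20 = 56 - 20 = 36)
K(H) = 1/36
(148782 + K(-653))/((1077770 + N)/(-1622063 + 1630053) + 3963979) = (148782 + 1/36)/((1077770 + 2200758)/(-1622063 + 1630053) + 3963979) = 5356153/(36*(3278528/7990 + 3963979)) = 5356153/(36*(3278528*(1/7990) + 3963979)) = 5356153/(36*(1639264/3995 + 3963979)) = 5356153/(36*(15837735369/3995)) = (5356153/36)*(3995/15837735369) = 21397831235/570158473284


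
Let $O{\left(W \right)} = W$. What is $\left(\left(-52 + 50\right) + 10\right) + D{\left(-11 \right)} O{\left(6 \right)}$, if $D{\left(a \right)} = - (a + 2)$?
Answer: $62$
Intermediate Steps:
$D{\left(a \right)} = -2 - a$ ($D{\left(a \right)} = - (2 + a) = -2 - a$)
$\left(\left(-52 + 50\right) + 10\right) + D{\left(-11 \right)} O{\left(6 \right)} = \left(\left(-52 + 50\right) + 10\right) + \left(-2 - -11\right) 6 = \left(-2 + 10\right) + \left(-2 + 11\right) 6 = 8 + 9 \cdot 6 = 8 + 54 = 62$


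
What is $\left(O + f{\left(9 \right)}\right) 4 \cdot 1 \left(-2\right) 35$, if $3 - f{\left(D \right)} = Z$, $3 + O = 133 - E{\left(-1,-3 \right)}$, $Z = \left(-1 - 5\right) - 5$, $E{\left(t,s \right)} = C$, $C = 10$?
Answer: $-37520$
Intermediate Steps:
$E{\left(t,s \right)} = 10$
$Z = -11$ ($Z = -6 - 5 = -11$)
$O = 120$ ($O = -3 + \left(133 - 10\right) = -3 + 123 = 120$)
$f{\left(D \right)} = 14$ ($f{\left(D \right)} = 3 - -11 = 3 + 11 = 14$)
$\left(O + f{\left(9 \right)}\right) 4 \cdot 1 \left(-2\right) 35 = \left(120 + 14\right) 4 \cdot 1 \left(-2\right) 35 = 134 \cdot 4 \left(-2\right) 35 = 134 \left(\left(-8\right) 35\right) = 134 \left(-280\right) = -37520$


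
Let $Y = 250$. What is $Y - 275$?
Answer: $-25$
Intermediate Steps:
$Y - 275 = 250 - 275 = -25$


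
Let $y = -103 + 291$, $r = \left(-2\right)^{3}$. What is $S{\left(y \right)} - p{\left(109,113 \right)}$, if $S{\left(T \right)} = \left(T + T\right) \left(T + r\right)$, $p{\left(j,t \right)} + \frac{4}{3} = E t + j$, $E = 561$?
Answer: $\frac{12538}{3} \approx 4179.3$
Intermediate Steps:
$p{\left(j,t \right)} = - \frac{4}{3} + j + 561 t$ ($p{\left(j,t \right)} = - \frac{4}{3} + \left(561 t + j\right) = - \frac{4}{3} + \left(j + 561 t\right) = - \frac{4}{3} + j + 561 t$)
$r = -8$
$y = 188$
$S{\left(T \right)} = 2 T \left(-8 + T\right)$ ($S{\left(T \right)} = \left(T + T\right) \left(T - 8\right) = 2 T \left(-8 + T\right)$)
$S{\left(y \right)} - p{\left(109,113 \right)} = 2 \cdot 188 \left(-8 + 188\right) - \left(- \frac{4}{3} + 109 + 561 \cdot 113\right) = 2 \cdot 188 \cdot 180 - \left(- \frac{4}{3} + 109 + 63393\right) = 67680 - \frac{190502}{3} = \frac{12538}{3}$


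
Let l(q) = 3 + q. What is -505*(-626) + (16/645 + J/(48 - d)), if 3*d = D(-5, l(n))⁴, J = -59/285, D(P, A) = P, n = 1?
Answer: 372695487797/1178931 ≈ 3.1613e+5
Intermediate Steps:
J = -59/285 (J = -59*1/285 = -59/285 ≈ -0.20702)
d = 625/3 (d = (⅓)*(-5)⁴ = (⅓)*625 = 625/3 ≈ 208.33)
-505*(-626) + (16/645 + J/(48 - d)) = -505*(-626) + (16/645 - 59/(285*(48 - 1*625/3))) = 316130 + (16*(1/645) - 59/(285*(48 - 625/3))) = 316130 + (16/645 - 59/(285*(-481/3))) = 316130 + (16/645 - 59/285*(-3/481)) = 316130 + (16/645 + 59/45695) = 316130 + 30767/1178931 = 372695487797/1178931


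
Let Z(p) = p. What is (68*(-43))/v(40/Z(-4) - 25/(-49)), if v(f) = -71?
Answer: 2924/71 ≈ 41.183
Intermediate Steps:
(68*(-43))/v(40/Z(-4) - 25/(-49)) = (68*(-43))/(-71) = -2924*(-1/71) = 2924/71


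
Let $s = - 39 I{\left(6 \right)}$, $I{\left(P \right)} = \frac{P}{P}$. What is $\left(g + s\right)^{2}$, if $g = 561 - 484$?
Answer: $1444$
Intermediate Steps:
$I{\left(P \right)} = 1$
$g = 77$
$s = -39$ ($s = \left(-39\right) 1 = -39$)
$\left(g + s\right)^{2} = \left(77 - 39\right)^{2} = 38^{2} = 1444$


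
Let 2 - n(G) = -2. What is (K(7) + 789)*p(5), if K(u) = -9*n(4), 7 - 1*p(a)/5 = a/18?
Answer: 151855/6 ≈ 25309.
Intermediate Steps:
n(G) = 4 (n(G) = 2 - 1*(-2) = 2 + 2 = 4)
p(a) = 35 - 5*a/18
K(u) = -36 (K(u) = -9*4 = -36)
(K(7) + 789)*p(5) = (-36 + 789)*(35 - 5/18*5) = 753*(35 - 25/18) = 753*(605/18) = 151855/6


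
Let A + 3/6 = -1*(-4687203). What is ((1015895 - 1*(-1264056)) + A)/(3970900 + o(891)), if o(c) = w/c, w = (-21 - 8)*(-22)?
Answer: 1128678867/643285916 ≈ 1.7546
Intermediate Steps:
A = 9374405/2 (A = -1/2 - 1*(-4687203) = -1/2 + 4687203 = 9374405/2 ≈ 4.6872e+6)
w = 638 (w = -29*(-22) = 638)
o(c) = 638/c
((1015895 - 1*(-1264056)) + A)/(3970900 + o(891)) = ((1015895 - 1*(-1264056)) + 9374405/2)/(3970900 + 638/891) = ((1015895 + 1264056) + 9374405/2)/(3970900 + 638*(1/891)) = (2279951 + 9374405/2)/(3970900 + 58/81) = 13934307/(2*(321642958/81)) = (13934307/2)*(81/321642958) = 1128678867/643285916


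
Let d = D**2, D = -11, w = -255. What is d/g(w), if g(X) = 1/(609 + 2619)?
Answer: 390588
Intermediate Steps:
g(X) = 1/3228
d = 121 (d = (-11)**2 = 121)
d/g(w) = 121/(1/3228) = 121*3228 = 390588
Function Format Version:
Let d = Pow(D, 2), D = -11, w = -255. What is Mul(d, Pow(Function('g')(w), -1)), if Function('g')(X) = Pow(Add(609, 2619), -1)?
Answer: 390588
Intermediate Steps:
Function('g')(X) = Rational(1, 3228) (Function('g')(X) = Pow(3228, -1) = Rational(1, 3228))
d = 121 (d = Pow(-11, 2) = 121)
Mul(d, Pow(Function('g')(w), -1)) = Mul(121, Pow(Rational(1, 3228), -1)) = Mul(121, 3228) = 390588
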